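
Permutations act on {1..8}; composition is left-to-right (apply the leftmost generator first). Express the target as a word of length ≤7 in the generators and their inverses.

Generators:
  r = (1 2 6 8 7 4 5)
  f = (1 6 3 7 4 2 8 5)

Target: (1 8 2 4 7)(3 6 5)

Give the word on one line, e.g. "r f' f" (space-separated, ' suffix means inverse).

  after r': (1 5 4 7 8 6 2)
  after f': (1 8)(2 5 7)(3 6 4)
  after r': (1 6 7)(2 4 3)(5 8)
  after r': (1 2 7 5 6 8 4 3)
  after f: (1 8 2 4 7)(3 6 5)

r' f' r' r' f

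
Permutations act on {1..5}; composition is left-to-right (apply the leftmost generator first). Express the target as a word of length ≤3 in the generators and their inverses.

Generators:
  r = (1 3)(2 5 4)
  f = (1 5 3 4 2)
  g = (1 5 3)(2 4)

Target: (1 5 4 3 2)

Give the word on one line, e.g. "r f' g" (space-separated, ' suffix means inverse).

r f r'

  after r: (1 3)(2 5 4)
  after f: (1 4)(2 3 5)
  after r': (1 5 4 3 2)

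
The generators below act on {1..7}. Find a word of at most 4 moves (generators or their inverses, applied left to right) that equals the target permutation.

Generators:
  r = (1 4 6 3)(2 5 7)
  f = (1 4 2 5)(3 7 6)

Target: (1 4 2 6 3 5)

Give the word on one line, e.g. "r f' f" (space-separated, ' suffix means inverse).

r' f' r'

  after r': (1 3 6 4)(2 7 5)
  after f': (1 6)(2 3 7)(4 5)
  after r': (1 4 2 6 3 5)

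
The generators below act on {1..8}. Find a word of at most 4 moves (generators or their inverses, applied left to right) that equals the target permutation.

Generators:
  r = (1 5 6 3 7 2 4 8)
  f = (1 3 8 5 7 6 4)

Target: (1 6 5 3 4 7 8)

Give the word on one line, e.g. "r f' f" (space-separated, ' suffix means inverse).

  after f': (1 4 6 7 5 8 3)
  after f': (1 6 5 3 4 7 8)

f' f'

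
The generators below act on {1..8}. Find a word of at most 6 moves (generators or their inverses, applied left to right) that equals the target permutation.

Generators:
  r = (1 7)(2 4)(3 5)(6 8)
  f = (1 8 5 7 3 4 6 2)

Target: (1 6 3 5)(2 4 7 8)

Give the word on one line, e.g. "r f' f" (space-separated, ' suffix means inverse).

f' f' r' r'

  after f': (1 2 6 4 3 7 5 8)
  after f': (1 6 3 5)(2 4 7 8)
  after r': (1 8 4)(5 7 6)
  after r': (1 6 3 5)(2 4 7 8)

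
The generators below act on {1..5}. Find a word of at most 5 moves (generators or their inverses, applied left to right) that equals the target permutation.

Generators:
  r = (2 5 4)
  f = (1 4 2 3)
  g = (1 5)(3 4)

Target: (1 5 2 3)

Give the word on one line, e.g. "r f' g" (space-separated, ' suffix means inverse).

  after f: (1 4 2 3)
  after g': (1 3 5)(2 4)
  after g': (1 4 2 3)
  after r': (1 5 2 3)

f g' g' r'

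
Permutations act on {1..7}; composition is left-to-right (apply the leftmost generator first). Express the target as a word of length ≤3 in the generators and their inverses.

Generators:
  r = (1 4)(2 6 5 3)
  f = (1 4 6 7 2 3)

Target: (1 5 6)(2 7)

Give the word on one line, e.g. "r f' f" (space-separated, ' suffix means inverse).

f' r'

  after f': (1 3 2 7 6 4)
  after r': (1 5 6)(2 7)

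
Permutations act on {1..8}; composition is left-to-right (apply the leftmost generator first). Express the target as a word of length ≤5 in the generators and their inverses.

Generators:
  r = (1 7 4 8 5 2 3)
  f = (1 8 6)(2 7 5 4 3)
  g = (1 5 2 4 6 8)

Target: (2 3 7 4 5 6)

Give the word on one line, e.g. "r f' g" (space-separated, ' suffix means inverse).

g' f f

  after g': (1 8 6 4 2 5)
  after f: (1 6 3 2 4 7 5 8)
  after f: (2 3 7 4 5 6)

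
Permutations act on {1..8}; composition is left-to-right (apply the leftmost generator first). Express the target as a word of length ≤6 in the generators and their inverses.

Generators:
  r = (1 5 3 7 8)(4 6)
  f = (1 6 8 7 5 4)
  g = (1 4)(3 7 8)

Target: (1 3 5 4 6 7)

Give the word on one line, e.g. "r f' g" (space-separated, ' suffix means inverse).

  after f: (1 6 8 7 5 4)
  after g': (1 6 7 5)(3 8)
  after g': (1 6 3 7 5 4)
  after f: (1 8 7 4 6 3 5)
  after g: (1 3 5 4 6 7)

f g' g' f g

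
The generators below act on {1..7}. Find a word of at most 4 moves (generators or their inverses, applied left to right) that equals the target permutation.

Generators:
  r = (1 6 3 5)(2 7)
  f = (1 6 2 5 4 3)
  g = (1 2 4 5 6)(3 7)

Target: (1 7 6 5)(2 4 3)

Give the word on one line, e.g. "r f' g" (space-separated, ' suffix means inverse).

  after g: (1 2 4 5 6)(3 7)
  after r': (1 7 6 5)(2 4 3)

g r'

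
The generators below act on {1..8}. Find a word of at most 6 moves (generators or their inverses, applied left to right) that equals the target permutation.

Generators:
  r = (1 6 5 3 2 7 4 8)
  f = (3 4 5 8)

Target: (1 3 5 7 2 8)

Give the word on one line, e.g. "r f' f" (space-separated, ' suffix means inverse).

f' r f r r

  after f': (3 8 5 4)
  after r: (1 6 5 8 3)(2 7 4)
  after f: (1 6 8 4 2 7 5 3)
  after r: (1 5 2 4 7 3 6)
  after r: (1 3 5 7 2 8)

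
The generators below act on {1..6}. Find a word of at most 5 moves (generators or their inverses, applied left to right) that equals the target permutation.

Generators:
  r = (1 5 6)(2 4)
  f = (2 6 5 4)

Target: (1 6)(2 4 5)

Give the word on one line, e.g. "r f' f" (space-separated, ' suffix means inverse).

r' r' f f f

  after r': (1 6 5)(2 4)
  after r': (1 5 6)
  after f: (1 4 2 6)
  after f: (1 2 5 4 6)
  after f: (1 6)(2 4 5)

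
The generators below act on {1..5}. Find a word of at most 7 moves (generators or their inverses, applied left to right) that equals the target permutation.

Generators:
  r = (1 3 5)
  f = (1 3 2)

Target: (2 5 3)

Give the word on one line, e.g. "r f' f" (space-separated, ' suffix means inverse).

  after f: (1 3 2)
  after r': (2 5 3)
  after f: (1 3)(2 5)
  after f: (1 2 5)
  after f: (2 5 3)

f r' f f f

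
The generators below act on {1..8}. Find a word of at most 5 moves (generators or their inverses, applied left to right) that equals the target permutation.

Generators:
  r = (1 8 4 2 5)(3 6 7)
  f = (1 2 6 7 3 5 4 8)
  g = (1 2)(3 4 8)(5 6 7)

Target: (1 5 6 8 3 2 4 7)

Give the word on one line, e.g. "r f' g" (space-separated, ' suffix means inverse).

f' f' f'

  after f': (1 8 4 5 3 7 6 2)
  after f': (1 4 3 6)(2 8 5 7)
  after f': (1 5 6 8 3 2 4 7)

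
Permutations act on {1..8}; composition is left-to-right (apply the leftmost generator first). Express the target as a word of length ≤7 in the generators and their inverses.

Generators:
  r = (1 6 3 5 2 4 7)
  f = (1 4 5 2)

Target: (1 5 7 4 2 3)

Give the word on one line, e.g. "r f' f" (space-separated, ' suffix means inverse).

r f r' f f

  after r: (1 6 3 5 2 4 7)
  after f: (1 6 3 2 5)(4 7)
  after r': (2 3 5 7)
  after f: (1 4 5 7)(2 3)
  after f: (1 5 7 4 2 3)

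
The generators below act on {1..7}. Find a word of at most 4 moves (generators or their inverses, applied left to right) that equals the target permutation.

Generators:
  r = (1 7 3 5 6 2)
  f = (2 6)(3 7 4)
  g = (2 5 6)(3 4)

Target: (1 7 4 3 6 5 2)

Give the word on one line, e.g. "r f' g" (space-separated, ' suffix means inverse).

r g

  after r: (1 7 3 5 6 2)
  after g: (1 7 4 3 6 5 2)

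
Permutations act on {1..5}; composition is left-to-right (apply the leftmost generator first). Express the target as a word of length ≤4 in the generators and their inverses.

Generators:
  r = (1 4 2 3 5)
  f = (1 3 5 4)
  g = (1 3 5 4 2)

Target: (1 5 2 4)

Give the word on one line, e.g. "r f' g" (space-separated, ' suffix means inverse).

f r g' r

  after f: (1 3 5 4)
  after r: (1 5 2 3)
  after g': (1 3 2)(4 5)
  after r: (1 5 2 4)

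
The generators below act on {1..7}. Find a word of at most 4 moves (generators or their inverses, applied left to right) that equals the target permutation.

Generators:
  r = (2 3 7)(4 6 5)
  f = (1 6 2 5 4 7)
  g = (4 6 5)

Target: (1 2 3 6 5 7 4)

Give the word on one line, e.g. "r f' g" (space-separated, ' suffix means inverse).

  after g': (4 5 6)
  after r: (2 3 7)
  after f: (1 6 2 3)(4 7 5)
  after f: (1 2 3 6 5 7 4)

g' r f f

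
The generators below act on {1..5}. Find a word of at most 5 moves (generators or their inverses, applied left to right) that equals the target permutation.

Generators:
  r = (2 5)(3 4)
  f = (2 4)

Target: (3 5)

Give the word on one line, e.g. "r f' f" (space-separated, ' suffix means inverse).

  after f: (2 4)
  after r: (2 3 4 5)
  after f': (2 3)(4 5)
  after r: (2 4)(3 5)
  after f: (3 5)

f r f' r f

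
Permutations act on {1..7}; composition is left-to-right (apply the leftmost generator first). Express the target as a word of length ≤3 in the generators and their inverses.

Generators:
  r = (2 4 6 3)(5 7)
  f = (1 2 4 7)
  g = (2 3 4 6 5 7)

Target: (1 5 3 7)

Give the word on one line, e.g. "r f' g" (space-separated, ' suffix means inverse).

g f' g'

  after g: (2 3 4 6 5 7)
  after f': (1 7)(2 3)(4 6 5)
  after g': (1 5 3 7)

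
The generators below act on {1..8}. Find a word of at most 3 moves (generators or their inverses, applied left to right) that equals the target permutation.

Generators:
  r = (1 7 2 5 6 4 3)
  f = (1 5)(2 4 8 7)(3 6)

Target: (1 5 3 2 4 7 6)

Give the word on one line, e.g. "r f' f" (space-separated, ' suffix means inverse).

r r r

  after r: (1 7 2 5 6 4 3)
  after r: (1 2 6 3 7 5 4)
  after r: (1 5 3 2 4 7 6)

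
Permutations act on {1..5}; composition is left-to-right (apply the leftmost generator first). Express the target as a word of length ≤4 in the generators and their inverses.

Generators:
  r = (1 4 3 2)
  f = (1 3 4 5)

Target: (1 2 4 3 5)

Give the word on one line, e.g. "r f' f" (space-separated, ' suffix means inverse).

  after f: (1 3 4 5)
  after f: (1 4)(3 5)
  after r': (2 3 5 4)
  after r': (1 2 4 3 5)

f f r' r'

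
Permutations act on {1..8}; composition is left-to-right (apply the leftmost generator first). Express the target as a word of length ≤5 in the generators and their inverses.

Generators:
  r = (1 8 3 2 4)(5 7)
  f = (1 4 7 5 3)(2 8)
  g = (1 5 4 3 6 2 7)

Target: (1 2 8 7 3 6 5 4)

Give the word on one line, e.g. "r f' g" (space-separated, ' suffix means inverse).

g' r' g' r f'

  after g': (1 7 2 6 3 4 5)
  after r': (1 5 4 7 3 2 6 8)
  after g': (2 3 6 8 7 4)
  after r: (1 8 5 7)(3 6)
  after f': (1 2 8 7 3 6 5 4)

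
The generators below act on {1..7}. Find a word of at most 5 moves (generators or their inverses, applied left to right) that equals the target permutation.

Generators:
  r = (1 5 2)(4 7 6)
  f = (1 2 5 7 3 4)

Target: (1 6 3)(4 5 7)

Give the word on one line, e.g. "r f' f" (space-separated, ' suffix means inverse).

  after f: (1 2 5 7 3 4)
  after r: (3 7)(4 5 6)
  after f': (1 4 2)(3 5 6)
  after r: (1 7 6 3 2 5 4)
  after r: (1 6 3)(4 5 7)

f r f' r r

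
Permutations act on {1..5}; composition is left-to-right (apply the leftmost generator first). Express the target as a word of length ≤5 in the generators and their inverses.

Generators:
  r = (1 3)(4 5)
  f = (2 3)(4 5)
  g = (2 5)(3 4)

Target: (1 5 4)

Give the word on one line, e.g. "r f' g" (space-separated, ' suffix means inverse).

  after g': (2 5)(3 4)
  after r: (1 3 5 2 4)
  after f': (1 2 5 3 4)
  after g': (1 5 4)

g' r f' g'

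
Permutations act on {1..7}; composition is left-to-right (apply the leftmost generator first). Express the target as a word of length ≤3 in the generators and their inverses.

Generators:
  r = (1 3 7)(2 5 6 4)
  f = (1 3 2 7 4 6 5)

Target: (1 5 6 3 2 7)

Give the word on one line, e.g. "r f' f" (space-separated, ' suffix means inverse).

  after f': (1 5 6 4 7 2 3)
  after f': (1 6 7 3 5 4 2)
  after r': (1 5 6 3 2 7)

f' f' r'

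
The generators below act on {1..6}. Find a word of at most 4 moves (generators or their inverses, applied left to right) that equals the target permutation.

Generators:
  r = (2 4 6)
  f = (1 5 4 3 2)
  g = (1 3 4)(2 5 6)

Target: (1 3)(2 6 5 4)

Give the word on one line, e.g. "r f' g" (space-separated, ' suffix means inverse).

  after g: (1 3 4)(2 5 6)
  after r: (1 3 6 4)(2 5)
  after g: (1 4 3 2 6)
  after f: (1 3)(2 6 5 4)

g r g f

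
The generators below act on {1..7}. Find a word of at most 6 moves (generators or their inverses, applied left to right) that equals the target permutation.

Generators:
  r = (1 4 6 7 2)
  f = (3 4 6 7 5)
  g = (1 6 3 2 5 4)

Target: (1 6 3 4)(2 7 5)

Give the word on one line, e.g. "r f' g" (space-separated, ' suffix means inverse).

  after f': (3 5 7 6 4)
  after g: (1 6)(2 5 7 3 4)
  after r: (1 7 3 6 4)(2 5)
  after f': (1 6 3 4)(2 7 5)

f' g r f'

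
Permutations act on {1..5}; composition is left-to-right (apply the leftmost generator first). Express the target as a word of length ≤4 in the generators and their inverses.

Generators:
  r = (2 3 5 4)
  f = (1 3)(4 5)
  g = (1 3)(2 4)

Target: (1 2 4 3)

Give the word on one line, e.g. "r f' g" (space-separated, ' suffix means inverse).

f' r'

  after f': (1 3)(4 5)
  after r': (1 2 4 3)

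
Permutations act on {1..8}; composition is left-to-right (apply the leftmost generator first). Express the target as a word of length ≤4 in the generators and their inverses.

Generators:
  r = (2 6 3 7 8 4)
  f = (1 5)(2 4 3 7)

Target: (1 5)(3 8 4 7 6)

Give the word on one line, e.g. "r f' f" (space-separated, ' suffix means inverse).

  after f: (1 5)(2 4 3 7)
  after r: (1 5)(3 8 4 7 6)

f r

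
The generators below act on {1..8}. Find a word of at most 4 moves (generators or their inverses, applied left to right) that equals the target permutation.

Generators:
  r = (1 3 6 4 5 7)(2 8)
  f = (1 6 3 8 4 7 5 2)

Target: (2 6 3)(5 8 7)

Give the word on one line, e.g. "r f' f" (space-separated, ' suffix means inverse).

f' r f' r'

  after f': (1 2 5 7 4 8 3 6)
  after r: (1 8 6 3 4 2 7 5)
  after f': (1 3 8)(2 4 5)
  after r': (2 6 3)(5 8 7)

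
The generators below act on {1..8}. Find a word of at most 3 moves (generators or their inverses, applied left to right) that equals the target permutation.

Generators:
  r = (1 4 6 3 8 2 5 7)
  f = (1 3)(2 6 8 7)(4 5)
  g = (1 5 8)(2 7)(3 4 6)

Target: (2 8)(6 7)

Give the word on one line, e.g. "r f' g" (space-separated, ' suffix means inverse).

  after f': (1 3)(2 7 8 6)(4 5)
  after f': (2 8)(6 7)

f' f'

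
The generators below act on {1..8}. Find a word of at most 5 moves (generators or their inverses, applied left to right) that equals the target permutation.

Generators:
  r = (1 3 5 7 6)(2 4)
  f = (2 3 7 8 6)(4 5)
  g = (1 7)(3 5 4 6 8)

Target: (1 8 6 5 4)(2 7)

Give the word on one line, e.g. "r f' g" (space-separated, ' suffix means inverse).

r' f' r

  after r': (1 6 7 5 3)(2 4)
  after f': (1 8 7 4 6 3)(2 5)
  after r: (1 8 6 5 4)(2 7)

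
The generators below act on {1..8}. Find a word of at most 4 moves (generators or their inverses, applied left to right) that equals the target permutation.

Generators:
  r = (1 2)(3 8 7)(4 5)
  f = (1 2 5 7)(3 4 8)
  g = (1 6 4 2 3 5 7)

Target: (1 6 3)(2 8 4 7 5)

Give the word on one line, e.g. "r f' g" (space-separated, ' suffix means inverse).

g f f

  after g: (1 6 4 2 3 5 7)
  after f: (1 6 8 3 7 2 4 5)
  after f: (1 6 3)(2 8 4 7 5)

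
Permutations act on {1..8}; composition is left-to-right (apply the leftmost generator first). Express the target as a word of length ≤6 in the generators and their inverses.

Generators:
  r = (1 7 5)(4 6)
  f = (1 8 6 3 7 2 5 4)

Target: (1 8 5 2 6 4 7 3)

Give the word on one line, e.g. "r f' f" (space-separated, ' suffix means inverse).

  after r': (1 5 7)(4 6)
  after r': (1 7 5)
  after f': (1 3 6 8)(2 7)(4 5)
  after f': (1 6)(2 3 8 4)
  after f': (1 8 5 2 6 4 7 3)

r' r' f' f' f'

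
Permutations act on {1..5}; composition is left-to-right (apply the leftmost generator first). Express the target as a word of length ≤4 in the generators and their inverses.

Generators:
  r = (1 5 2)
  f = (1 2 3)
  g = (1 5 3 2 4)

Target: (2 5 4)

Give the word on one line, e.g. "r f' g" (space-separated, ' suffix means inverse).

  after g': (1 4 2 3 5)
  after g': (1 2 5 4 3)
  after f': (2 5 4)

g' g' f'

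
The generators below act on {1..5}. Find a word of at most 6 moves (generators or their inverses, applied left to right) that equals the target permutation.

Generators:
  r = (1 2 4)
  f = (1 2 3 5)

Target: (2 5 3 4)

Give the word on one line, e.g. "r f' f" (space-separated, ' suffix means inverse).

  after r: (1 2 4)
  after r: (1 4 2)
  after f': (1 4)(2 5 3)
  after r: (2 5 3 4)

r r f' r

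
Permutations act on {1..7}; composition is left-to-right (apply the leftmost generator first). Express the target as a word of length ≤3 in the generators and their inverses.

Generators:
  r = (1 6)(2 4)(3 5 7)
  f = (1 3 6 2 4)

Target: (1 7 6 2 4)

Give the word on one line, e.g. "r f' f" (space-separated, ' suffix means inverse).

r f' r'

  after r: (1 6)(2 4)(3 5 7)
  after f': (1 3 5 7)(4 6)
  after r': (1 7 6 2 4)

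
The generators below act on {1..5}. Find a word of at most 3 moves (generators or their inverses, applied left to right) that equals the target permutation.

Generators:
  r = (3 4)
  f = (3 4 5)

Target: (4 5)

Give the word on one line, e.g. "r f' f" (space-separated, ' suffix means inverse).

  after f: (3 4 5)
  after r': (4 5)

f r'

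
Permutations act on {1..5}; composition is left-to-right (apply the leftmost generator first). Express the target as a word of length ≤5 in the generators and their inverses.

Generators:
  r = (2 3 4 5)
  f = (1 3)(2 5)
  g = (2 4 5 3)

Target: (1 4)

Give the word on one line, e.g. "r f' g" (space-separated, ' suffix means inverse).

  after f': (1 3)(2 5)
  after r: (1 4 5 3)
  after r: (1 5 4 2 3)
  after g': (1 4 3)(2 5)
  after f': (1 4)

f' r r g' f'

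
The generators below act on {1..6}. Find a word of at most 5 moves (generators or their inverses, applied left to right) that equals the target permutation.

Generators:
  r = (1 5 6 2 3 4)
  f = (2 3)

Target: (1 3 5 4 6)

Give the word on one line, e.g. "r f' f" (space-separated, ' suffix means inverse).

  after f': (2 3)
  after r': (1 4 3 6 5)
  after f': (1 4 2 3 6 5)
  after r': (1 3 5 4 6)

f' r' f' r'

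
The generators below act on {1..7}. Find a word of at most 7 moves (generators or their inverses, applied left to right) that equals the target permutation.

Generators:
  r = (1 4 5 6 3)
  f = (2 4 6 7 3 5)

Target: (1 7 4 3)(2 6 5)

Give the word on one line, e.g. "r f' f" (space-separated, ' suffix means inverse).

  after f': (2 5 3 7 6 4)
  after r: (1 4 2 6 5)(3 7)
  after f: (1 6 2 7 5)
  after r: (1 3)(2 7 6)(4 5)
  after f': (1 7 4 3)(2 6 5)

f' r f r f'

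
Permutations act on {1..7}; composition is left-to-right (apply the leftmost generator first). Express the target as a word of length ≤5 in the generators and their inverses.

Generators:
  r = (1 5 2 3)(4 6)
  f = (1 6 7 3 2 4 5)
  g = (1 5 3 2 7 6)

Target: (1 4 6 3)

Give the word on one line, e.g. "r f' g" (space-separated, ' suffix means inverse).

  after r: (1 5 2 3)(4 6)
  after f': (1 4)(2 7 6)(3 5)
  after g': (1 4 6 3)

r f' g'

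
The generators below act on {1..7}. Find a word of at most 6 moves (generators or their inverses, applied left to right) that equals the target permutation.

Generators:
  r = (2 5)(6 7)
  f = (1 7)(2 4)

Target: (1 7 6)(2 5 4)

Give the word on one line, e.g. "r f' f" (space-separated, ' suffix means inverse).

f r f' r

  after f: (1 7)(2 4)
  after r: (1 6 7)(2 4 5)
  after f': (1 6)(4 5)
  after r: (1 7 6)(2 5 4)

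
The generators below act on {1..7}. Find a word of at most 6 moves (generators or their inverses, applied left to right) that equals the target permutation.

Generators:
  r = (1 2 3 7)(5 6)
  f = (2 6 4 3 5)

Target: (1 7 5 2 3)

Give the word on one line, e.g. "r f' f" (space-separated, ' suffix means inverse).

r f' f' r f'

  after r: (1 2 3 7)(5 6)
  after f': (1 5 2 4 6 3 7)
  after f': (1 3 7)(2 6 4)
  after r: (1 7 2 5 6 4 3)
  after f': (1 7 5 2 3)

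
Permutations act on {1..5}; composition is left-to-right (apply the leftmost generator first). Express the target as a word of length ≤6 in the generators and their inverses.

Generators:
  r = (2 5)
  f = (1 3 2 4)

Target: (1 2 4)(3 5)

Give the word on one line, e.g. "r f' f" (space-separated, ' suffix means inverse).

  after f': (1 4 2 3)
  after f': (1 2)(3 4)
  after r: (1 5 2)(3 4)
  after f': (1 5 3 2 4)
  after r': (1 2 4)(3 5)

f' f' r f' r'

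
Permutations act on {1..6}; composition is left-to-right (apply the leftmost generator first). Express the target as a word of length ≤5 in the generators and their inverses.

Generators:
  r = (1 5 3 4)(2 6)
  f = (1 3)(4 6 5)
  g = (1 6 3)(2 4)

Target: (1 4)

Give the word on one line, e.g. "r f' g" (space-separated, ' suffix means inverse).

  after f: (1 3)(4 6 5)
  after g: (2 4 3 6 5)
  after g: (1 6 5 4)
  after f: (1 5 6 4 3)
  after f: (1 4)

f g g f f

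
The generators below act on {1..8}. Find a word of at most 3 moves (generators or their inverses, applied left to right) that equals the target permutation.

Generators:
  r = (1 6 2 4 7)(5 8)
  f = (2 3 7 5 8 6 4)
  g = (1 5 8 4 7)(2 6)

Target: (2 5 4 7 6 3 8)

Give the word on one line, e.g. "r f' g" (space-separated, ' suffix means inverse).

  after f: (2 3 7 5 8 6 4)
  after f: (2 7 8 4 3 5 6)
  after f: (2 5 4 7 6 3 8)

f f f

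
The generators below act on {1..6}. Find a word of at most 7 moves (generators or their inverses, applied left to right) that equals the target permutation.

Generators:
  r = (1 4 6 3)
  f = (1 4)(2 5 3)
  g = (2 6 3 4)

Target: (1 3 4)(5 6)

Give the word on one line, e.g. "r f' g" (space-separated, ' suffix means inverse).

g' r' f g r

  after g': (2 4 3 6)
  after r': (1 3 4 6 2)
  after f: (1 2 4 6 5 3)
  after g: (1 6 5 4 3)
  after r: (1 3 4)(5 6)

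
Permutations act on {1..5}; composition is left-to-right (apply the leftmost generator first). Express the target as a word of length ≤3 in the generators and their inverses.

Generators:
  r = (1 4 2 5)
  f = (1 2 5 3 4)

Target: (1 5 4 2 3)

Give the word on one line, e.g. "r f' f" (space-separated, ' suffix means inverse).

  after f: (1 2 5 3 4)
  after f: (1 5 4 2 3)

f f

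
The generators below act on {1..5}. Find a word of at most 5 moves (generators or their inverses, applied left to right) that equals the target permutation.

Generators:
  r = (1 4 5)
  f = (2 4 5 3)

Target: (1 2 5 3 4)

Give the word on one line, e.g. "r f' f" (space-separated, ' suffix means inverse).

r' f f

  after r': (1 5 4)
  after f: (1 3 2 4)
  after f: (1 2 5 3 4)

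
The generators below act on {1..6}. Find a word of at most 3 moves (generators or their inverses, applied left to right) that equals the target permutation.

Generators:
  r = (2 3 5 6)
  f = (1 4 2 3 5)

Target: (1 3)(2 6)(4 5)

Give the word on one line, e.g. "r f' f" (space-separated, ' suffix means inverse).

  after f: (1 4 2 3 5)
  after f: (1 2 5 4 3)
  after r: (1 3)(2 6)(4 5)

f f r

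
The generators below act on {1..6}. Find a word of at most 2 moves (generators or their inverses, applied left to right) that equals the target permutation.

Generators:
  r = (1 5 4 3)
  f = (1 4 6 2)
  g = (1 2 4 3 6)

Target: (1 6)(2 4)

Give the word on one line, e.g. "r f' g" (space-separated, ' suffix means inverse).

  after f': (1 2 6 4)
  after f': (1 6)(2 4)

f' f'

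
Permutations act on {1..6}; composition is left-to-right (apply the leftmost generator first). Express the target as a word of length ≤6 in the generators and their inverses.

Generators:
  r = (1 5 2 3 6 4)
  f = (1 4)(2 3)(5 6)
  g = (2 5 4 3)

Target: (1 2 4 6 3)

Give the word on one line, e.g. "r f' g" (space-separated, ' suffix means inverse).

r f' r' g

  after r: (1 5 2 3 6 4)
  after f': (1 6)(3 5)
  after r': (1 3)(2 5)(4 6)
  after g: (1 2 4 6 3)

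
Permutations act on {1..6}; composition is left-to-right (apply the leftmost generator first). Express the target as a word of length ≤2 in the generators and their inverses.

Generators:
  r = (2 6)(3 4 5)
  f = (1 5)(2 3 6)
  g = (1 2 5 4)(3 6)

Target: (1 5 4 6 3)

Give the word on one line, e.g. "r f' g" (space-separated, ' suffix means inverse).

r' f

  after r': (2 6)(3 5 4)
  after f: (1 5 4 6 3)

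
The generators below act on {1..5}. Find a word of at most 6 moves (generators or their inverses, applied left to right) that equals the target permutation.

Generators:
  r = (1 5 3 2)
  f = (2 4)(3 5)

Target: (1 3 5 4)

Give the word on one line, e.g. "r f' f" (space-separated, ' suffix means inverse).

r' f r' f r'

  after r': (1 2 3 5)
  after f: (1 4 2 5)
  after r': (1 4 3 5 2)
  after f: (1 2)(4 5)
  after r': (1 3 5 4)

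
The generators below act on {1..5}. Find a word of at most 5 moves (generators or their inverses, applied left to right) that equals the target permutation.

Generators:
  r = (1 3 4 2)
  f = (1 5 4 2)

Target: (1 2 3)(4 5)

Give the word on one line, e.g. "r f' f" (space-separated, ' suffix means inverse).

r' r' f

  after r': (1 2 4 3)
  after r': (1 4)(2 3)
  after f: (1 2 3)(4 5)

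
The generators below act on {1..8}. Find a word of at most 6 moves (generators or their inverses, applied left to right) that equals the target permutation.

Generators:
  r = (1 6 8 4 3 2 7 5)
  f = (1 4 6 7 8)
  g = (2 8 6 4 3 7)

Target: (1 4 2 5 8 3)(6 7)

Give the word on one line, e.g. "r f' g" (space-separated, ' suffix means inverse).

r r f' f' f'

  after r: (1 6 8 4 3 2 7 5)
  after r: (1 8 3 7)(2 5 6 4)
  after f': (1 7 8 3 6)(2 5 4)
  after f': (1 6 8 3 4 2 5)
  after f': (1 4 2 5 8 3)(6 7)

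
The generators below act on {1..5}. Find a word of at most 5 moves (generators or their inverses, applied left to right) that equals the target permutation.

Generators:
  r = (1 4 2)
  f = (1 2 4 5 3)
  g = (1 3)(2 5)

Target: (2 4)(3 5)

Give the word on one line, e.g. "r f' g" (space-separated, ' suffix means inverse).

r f f g

  after r: (1 4 2)
  after f: (1 5 3)
  after f: (1 3 2 4 5)
  after g: (2 4)(3 5)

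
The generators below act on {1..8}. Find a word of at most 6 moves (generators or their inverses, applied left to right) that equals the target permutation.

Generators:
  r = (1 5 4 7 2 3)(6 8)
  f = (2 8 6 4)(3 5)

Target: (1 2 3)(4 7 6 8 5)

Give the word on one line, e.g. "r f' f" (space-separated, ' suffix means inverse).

  after r: (1 5 4 7 2 3)(6 8)
  after r: (1 4 2)(3 5 7)
  after f': (1 6 8 2)(5 7)
  after r: (1 8 3)(2 5)(4 7)
  after f': (1 2 3)(4 7 6 8 5)

r r f' r f'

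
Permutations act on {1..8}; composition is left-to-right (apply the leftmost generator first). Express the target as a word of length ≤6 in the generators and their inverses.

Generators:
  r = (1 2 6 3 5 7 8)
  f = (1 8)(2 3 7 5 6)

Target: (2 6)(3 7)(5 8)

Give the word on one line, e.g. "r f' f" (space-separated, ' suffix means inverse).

f f r' f

  after f: (1 8)(2 3 7 5 6)
  after f: (2 7 6 3 5)
  after r': (1 8 7 2 5)
  after f: (2 6)(3 7)(5 8)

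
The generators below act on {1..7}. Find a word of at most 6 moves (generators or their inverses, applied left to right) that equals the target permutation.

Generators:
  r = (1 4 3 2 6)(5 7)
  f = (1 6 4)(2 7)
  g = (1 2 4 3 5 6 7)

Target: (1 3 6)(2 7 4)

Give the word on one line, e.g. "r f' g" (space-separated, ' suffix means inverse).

g g r f

  after g: (1 2 4 3 5 6 7)
  after g: (1 4 5 7 2 3 6)
  after r: (1 3)(4 7 6)
  after f: (1 3 6)(2 7 4)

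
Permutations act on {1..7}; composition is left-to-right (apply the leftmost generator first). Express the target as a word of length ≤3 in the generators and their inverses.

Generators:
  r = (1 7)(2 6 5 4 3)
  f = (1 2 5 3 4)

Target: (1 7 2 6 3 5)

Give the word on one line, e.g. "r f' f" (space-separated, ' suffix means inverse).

r f

  after r: (1 7)(2 6 5 4 3)
  after f: (1 7 2 6 3 5)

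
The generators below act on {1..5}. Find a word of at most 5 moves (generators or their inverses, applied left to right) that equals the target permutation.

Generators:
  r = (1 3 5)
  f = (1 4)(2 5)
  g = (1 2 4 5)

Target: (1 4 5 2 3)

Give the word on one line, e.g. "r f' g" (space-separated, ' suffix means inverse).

f' r r

  after f': (1 4)(2 5)
  after r: (1 4 3 5 2)
  after r: (1 4 5 2 3)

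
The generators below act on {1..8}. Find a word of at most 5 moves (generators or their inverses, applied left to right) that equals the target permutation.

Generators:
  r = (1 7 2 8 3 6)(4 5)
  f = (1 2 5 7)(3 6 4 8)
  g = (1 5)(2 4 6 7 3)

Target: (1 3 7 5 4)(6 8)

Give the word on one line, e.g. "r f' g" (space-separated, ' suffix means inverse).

  after g: (1 5)(2 4 6 7 3)
  after g: (2 6 3 4 7)
  after f': (1 7)(2 3 6 8 4 5)
  after g: (1 3 7 5 4)(6 8)

g g f' g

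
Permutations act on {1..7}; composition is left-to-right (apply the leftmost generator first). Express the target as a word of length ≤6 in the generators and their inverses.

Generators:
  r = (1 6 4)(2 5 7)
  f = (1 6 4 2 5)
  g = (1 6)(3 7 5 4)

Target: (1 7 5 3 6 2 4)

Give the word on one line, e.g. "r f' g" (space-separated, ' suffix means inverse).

r g' r' f r'

  after r: (1 6 4)(2 5 7)
  after g': (2 7)(3 4 6 5)
  after r': (1 4)(2 5 3 6)
  after f: (1 2)(3 4 6 5)
  after r': (1 7 5 3 6 2 4)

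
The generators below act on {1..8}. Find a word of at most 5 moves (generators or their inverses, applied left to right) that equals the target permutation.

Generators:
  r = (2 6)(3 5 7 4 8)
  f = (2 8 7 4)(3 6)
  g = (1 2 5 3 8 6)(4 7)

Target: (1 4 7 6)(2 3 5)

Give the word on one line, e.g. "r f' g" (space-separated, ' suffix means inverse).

g f r'

  after g: (1 2 5 3 8 6)(4 7)
  after f: (1 8 3 7 2 5 6)
  after r': (1 4 7 6)(2 3 5)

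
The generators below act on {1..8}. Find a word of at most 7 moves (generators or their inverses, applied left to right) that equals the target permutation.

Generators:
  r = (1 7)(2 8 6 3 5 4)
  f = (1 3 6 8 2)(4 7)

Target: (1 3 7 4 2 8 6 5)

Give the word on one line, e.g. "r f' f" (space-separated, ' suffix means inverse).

  after r': (1 7)(2 4 5 3 6 8)
  after r': (2 5 6)(3 8 4)
  after r': (1 7)(2 3)(4 6)(5 8)
  after r': (2 6 5)(3 4 8)
  after f: (1 3 7 4 2 8 6 5)

r' r' r' r' f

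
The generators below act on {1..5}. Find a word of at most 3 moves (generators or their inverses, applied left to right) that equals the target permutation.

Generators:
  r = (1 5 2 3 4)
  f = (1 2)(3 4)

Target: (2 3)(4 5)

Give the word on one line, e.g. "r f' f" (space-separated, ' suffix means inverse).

f r' r'

  after f: (1 2)(3 4)
  after r': (1 5)(2 4)
  after r': (2 3)(4 5)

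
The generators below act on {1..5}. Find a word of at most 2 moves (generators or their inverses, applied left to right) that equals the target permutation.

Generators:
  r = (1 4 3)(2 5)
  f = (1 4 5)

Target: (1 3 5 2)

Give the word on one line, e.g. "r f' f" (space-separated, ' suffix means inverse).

r' f

  after r': (1 3 4)(2 5)
  after f: (1 3 5 2)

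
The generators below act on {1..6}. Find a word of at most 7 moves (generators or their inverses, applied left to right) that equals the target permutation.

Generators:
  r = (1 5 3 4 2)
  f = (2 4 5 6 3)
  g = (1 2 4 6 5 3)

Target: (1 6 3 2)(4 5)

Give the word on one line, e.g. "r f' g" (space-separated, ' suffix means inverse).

g g f' g g

  after g: (1 2 4 6 5 3)
  after g: (1 4 5)(2 6 3)
  after f': (1 2 5)
  after g: (1 4 6 5 2 3)
  after g: (1 6 3 2)(4 5)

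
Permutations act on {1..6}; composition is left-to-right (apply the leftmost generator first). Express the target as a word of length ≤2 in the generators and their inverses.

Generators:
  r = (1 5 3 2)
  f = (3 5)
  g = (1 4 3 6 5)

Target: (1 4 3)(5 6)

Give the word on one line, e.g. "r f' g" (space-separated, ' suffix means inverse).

  after f: (3 5)
  after g: (1 4 3)(5 6)

f g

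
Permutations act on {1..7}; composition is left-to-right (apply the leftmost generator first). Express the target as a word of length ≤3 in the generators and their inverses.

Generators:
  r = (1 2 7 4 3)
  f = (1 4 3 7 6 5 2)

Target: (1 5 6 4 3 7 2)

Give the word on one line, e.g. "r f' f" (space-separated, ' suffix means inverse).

  after r: (1 2 7 4 3)
  after f': (1 5 6 7)(2 3)
  after r: (1 5 6 4 3 7 2)

r f' r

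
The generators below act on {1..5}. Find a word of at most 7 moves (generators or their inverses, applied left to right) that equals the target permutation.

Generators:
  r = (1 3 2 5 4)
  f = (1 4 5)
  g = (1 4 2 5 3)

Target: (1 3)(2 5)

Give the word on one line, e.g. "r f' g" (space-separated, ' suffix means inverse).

f' f' g' r f'

  after f': (1 5 4)
  after f': (1 4 5)
  after g': (2 4)(3 5)
  after r: (1 3 4 5 2)
  after f': (1 3)(2 5)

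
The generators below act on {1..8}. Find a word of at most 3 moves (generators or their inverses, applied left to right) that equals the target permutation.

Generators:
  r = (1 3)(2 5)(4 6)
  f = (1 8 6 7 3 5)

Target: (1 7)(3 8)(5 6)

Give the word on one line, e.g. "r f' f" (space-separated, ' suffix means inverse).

f' f' f'

  after f': (1 5 3 7 6 8)
  after f': (1 3 6)(5 7 8)
  after f': (1 7)(3 8)(5 6)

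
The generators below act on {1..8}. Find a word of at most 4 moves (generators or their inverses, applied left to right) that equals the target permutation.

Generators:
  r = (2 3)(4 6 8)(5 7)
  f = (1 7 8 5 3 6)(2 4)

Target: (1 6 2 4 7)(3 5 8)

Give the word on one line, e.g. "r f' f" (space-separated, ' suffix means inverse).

r r f'

  after r: (2 3)(4 6 8)(5 7)
  after r: (4 8 6)
  after f': (1 6 2 4 7)(3 5 8)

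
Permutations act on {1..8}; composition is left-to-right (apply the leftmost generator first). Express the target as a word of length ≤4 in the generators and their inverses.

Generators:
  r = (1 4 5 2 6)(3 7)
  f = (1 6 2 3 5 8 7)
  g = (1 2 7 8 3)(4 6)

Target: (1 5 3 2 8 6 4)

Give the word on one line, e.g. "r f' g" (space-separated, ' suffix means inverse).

  after f: (1 6 2 3 5 8 7)
  after g': (1 4 6)(2 8)(3 5 7)
  after r: (1 5 3 2 8 6 4)

f g' r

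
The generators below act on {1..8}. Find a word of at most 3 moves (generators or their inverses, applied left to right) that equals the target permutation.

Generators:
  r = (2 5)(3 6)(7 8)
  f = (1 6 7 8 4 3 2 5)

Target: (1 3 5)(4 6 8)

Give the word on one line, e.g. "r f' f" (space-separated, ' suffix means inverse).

  after f: (1 6 7 8 4 3 2 5)
  after r': (1 3 5)(4 6 8)

f r'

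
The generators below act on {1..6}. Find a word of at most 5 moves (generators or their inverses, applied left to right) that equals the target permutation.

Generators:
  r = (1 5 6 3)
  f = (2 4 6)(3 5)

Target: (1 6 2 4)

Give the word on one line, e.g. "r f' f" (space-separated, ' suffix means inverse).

f r' r'

  after f: (2 4 6)(3 5)
  after r': (1 3)(2 4 5 6)
  after r': (1 6 2 4)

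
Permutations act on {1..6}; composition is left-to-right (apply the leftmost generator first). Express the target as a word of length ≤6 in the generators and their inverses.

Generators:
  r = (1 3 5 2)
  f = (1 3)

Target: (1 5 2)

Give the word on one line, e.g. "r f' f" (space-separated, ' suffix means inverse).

  after r': (1 2 5 3)
  after f': (1 2 5)
  after r': (1 5 2 3)
  after f: (1 5 2)

r' f' r' f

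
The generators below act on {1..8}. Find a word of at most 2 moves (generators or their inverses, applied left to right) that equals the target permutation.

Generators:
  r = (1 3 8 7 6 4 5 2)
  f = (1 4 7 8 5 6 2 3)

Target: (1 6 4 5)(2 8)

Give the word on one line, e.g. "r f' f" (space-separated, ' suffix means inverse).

  after r': (1 2 5 4 6 7 8 3)
  after f': (1 6 4 5)(2 8)

r' f'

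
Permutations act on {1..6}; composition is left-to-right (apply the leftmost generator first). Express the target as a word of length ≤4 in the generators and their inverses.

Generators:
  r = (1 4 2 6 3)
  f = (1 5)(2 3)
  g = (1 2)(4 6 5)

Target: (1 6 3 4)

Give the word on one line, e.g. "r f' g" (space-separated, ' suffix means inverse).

  after f: (1 5)(2 3)
  after r: (1 5 4 2)(3 6)
  after g': (1 6 3 4)

f r g'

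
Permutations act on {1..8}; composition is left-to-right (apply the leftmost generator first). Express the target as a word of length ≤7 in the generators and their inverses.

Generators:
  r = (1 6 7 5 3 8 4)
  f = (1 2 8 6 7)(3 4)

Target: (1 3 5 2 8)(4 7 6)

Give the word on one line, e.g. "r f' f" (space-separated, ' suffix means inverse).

f f r' f f

  after f: (1 2 8 6 7)(3 4)
  after f: (1 8 7 2 6)
  after r': (1 3 5 7 2)(4 8 6)
  after f: (1 4 6 3 5)(7 8)
  after f: (1 3 5 2 8)(4 7 6)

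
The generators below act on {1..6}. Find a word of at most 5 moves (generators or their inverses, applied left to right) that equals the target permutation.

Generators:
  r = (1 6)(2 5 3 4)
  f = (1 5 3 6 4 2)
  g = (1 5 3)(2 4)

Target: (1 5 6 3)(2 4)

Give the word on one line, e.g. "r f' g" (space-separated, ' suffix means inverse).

r' g f' g g

  after r': (1 6)(2 4 3 5)
  after g: (1 6 5 4)
  after f': (1 3 5 6)(2 4)
  after g: (5 6)
  after g: (1 5 6 3)(2 4)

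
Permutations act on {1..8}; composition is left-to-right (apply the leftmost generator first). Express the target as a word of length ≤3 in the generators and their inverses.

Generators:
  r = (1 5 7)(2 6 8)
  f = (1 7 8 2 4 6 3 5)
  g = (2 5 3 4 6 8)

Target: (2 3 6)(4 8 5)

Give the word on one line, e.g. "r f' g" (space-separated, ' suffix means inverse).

  after g: (2 5 3 4 6 8)
  after g: (2 3 6)(4 8 5)

g g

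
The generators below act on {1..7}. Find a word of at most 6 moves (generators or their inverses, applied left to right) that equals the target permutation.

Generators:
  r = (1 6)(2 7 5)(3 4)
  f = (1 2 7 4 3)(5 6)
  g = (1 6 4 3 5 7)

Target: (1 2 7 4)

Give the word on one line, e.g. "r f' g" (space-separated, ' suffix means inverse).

r' r' g' r'

  after r': (1 6)(2 5 7)(3 4)
  after r': (2 7 5)
  after g': (1 7 3 4 6)(2 5)
  after r': (1 2 7 4)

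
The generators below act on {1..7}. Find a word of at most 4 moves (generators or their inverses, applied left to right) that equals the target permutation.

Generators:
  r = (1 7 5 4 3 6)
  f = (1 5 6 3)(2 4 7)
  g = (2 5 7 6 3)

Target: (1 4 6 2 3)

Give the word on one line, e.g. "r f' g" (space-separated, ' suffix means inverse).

f' g f

  after f': (1 3 6 5)(2 7 4)
  after g: (1 2 6 7 4 5)
  after f: (1 4 6 2 3)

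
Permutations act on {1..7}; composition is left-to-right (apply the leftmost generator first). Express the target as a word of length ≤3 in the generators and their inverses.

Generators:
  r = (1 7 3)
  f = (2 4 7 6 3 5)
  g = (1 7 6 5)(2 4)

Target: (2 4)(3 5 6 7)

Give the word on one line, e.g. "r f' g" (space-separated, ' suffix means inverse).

  after r: (1 7 3)
  after g': (2 4)(3 5 6 7)

r g'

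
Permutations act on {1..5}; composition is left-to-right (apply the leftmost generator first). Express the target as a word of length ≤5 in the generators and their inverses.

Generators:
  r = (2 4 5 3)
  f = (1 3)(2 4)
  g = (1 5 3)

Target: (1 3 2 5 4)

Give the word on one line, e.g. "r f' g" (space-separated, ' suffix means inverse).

  after r': (2 3 5 4)
  after r': (2 5)(3 4)
  after f: (1 3 2 5 4)

r' r' f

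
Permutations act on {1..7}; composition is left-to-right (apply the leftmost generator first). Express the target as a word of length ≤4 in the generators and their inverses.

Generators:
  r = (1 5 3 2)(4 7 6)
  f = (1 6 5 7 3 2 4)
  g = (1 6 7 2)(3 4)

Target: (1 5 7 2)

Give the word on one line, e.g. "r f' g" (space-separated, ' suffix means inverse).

g' f' r'

  after g': (1 2 7 6)(3 4)
  after f': (1 3 2 5 6 4 7)
  after r': (1 5 7 2)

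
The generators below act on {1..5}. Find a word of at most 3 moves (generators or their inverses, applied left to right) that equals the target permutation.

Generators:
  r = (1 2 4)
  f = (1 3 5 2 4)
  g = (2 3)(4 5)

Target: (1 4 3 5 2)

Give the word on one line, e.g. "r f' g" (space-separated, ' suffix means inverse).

  after g: (2 3)(4 5)
  after f': (1 4 3 5 2)

g f'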